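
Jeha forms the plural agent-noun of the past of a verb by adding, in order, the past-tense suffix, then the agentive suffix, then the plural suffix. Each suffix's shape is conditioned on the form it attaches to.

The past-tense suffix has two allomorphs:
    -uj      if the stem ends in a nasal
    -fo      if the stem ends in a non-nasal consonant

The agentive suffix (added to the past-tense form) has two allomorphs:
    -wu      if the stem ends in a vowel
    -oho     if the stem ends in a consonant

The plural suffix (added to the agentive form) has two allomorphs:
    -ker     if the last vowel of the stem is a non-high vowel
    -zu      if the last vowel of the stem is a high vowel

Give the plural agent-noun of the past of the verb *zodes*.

*zodes*: final consonant = /s/, non-nasal → -fo → *zodesfo*.
The past-tense form *zodesfo*: final sound = /o/, a vowel → -wu → *zodesfowu*.
The last vowel of the agentive form *zodesfowu* is /u/, which is a high vowel, so the plural suffix is -zu, giving *zodesfowuzu*.

zodesfowuzu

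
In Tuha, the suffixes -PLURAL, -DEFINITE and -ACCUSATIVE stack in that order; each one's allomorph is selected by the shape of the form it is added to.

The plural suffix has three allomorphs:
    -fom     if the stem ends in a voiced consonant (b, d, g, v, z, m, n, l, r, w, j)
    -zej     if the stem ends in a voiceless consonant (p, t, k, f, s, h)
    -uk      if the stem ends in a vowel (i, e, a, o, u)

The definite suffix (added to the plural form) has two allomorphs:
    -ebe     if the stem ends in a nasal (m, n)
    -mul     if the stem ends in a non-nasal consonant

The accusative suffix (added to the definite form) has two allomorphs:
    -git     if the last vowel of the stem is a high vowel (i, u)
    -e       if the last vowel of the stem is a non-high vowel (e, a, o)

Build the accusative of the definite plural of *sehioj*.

Since the final sound of *sehioj* is /j/ (a voiced consonant), it takes -fom, giving *sehiojfom*.
The plural form *sehiojfom* — final consonant /m/ (a nasal) → -ebe → *sehiojfomebe*.
Since the last vowel of the definite form *sehiojfomebe* is /e/ (a non-high vowel), it takes -e, giving *sehiojfomebee*.

sehiojfomebee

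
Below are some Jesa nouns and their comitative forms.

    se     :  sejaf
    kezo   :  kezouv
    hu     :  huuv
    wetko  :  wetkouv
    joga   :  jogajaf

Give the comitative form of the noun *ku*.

The alternation tracks the last vowel of the stem — -uv when the last vowel of the stem is a rounded vowel (*kezo*, *hu*, *wetko*); -jaf when the last vowel of the stem is an unrounded vowel (*se*, *joga*).
*ku*: last vowel = /u/, a rounded vowel → -uv → *kuuv*.

kuuv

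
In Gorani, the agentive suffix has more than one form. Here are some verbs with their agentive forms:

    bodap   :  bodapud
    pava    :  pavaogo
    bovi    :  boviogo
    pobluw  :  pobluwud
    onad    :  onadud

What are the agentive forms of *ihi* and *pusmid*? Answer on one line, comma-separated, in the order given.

ihiogo, pusmidud

The pattern is consonant vs. vowel: -ud when the stem ends in a consonant (*bodap*, *pobluw*, *onad*); -ogo when the stem ends in a vowel (*pava*, *bovi*).
The final sound of *ihi* is /i/, which is a vowel, so the suffix is -ogo, giving *ihiogo*.
The final sound of *pusmid* is /d/, which is a consonant, so the suffix is -ud, giving *pusmidud*.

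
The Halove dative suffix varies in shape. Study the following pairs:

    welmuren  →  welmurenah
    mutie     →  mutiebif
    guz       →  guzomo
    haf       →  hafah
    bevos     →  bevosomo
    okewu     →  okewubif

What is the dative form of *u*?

The alternation tracks the final sound of the stem — -omo when the stem ends in a sibilant (*guz*, *bevos*); -ah when the stem ends in a non-sibilant consonant (*welmuren*, *haf*); -bif when the stem ends in a vowel (*mutie*, *okewu*).
Since the final sound of *u* is /u/ (a vowel), it takes -bif, giving *ubif*.

ubif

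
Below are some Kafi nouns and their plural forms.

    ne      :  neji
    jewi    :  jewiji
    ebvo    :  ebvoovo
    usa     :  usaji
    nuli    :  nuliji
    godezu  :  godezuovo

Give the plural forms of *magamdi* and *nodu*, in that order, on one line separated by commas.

The suffix is conditioned by the last vowel: -ovo when the last vowel of the stem is a rounded vowel (*ebvo*, *godezu*); -ji when the last vowel of the stem is an unrounded vowel (*ne*, *jewi*, *usa*, *nuli*).
*magamdi* — last vowel /i/ (an unrounded vowel) → -ji → *magamdiji*.
The last vowel of *nodu* is /u/, which is a rounded vowel, so the suffix is -ovo, giving *noduovo*.

magamdiji, noduovo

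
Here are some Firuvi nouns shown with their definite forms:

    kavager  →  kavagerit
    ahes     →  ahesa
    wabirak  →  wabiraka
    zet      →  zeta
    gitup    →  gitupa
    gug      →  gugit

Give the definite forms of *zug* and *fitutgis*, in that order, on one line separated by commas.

Looking at the final consonant of each stem: -a when the stem ends in a voiceless consonant (*ahes*, *wabirak*, *zet*, *gitup*); -it when the stem ends in a voiced consonant (*kavager*, *gug*).
The final consonant of *zug* is /g/, which is voiced, so the suffix is -it, giving *zugit*.
*fitutgis*: final consonant = /s/, voiceless → -a → *fitutgisa*.

zugit, fitutgisa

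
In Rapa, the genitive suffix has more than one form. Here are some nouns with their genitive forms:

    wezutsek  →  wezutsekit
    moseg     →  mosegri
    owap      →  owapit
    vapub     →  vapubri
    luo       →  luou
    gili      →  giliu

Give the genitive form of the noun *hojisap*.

hojisapit

The alternation tracks the final sound of the stem — -it when the stem ends in a voiceless consonant (*wezutsek*, *owap*); -ri when the stem ends in a voiced consonant (*moseg*, *vapub*); -u when the stem ends in a vowel (*luo*, *gili*).
*hojisap* — final sound /p/ (a voiceless consonant) → -it → *hojisapit*.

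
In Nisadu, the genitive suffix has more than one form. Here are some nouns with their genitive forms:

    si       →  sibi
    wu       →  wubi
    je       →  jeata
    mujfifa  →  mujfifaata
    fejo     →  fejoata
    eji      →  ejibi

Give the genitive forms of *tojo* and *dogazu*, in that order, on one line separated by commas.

Looking at the last vowel of each stem: -bi when the last vowel of the stem is a high vowel (*si*, *wu*, *eji*); -ata when the last vowel of the stem is a non-high vowel (*je*, *mujfifa*, *fejo*).
The last vowel of *tojo* is /o/, which is a non-high vowel, so the suffix is -ata, giving *tojoata*.
*dogazu*: last vowel = /u/, a high vowel → -bi → *dogazubi*.

tojoata, dogazubi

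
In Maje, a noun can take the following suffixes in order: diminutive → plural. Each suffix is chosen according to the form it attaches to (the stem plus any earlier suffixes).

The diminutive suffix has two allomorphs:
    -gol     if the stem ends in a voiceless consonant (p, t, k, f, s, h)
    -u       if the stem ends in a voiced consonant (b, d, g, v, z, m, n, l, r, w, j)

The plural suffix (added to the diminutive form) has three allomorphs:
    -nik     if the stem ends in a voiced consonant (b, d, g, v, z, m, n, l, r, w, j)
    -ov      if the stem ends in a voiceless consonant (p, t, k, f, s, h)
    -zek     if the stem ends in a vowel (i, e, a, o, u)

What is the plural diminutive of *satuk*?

The final consonant of *satuk* is /k/, which is voiceless, so the diminutive suffix is -gol, giving *satukgol*.
The final sound of the diminutive form *satukgol* is /l/, which is a voiced consonant, so the plural suffix is -nik, giving *satukgolnik*.

satukgolnik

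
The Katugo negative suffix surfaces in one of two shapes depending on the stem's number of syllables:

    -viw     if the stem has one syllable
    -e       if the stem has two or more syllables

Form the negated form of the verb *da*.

daviw

*da* (one syllable) → -viw → *daviw*.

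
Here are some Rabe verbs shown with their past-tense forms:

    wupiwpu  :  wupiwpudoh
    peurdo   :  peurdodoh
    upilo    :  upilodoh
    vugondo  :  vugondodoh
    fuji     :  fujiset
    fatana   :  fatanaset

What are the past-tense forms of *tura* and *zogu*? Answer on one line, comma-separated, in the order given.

turaset, zogudoh

Looking at the last vowel of each stem: -doh when the last vowel of the stem is a rounded vowel (*wupiwpu*, *peurdo*, *upilo*, *vugondo*); -set when the last vowel of the stem is an unrounded vowel (*fuji*, *fatana*).
*tura*: last vowel = /a/, an unrounded vowel → -set → *turaset*.
*zogu*: last vowel = /u/, a rounded vowel → -doh → *zogudoh*.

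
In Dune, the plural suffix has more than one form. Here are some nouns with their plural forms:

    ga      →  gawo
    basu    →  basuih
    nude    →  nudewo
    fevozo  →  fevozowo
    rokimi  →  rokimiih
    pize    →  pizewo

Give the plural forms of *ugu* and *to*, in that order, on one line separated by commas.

The suffix is conditioned by the last vowel: -ih when the last vowel of the stem is a high vowel (*basu*, *rokimi*); -wo when the last vowel of the stem is a non-high vowel (*ga*, *nude*, *fevozo*, *pize*).
*ugu*: last vowel = /u/, a high vowel → -ih → *uguih*.
The last vowel of *to* is /o/, which is a non-high vowel, so the suffix is -wo, giving *towo*.

uguih, towo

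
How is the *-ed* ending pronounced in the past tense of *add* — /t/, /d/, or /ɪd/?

The stem *add* ends in /t/ or /d/.
The -ed suffix is realized as /ɪd/ after /t, d/; as /t/ after other voiceless consonants; and as /d/ after other voiced sounds.
So -ed on *add* is pronounced /ɪd/.

/ɪd/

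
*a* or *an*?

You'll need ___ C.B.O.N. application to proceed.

The indefinite article is chosen by the initial *sound* of the following word, not its spelling.
The initialism *C.B.O.N.* is read letter by letter; the first letter, C, is pronounced /siː/, which begins with a consonant sound.
So the article is *a*: You'll need a C.B.O.N. application to proceed.

a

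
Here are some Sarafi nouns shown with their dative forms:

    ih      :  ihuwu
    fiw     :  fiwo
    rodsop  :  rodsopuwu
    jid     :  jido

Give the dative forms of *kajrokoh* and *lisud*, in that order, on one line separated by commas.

Looking at the final consonant of each stem: -uwu when the stem ends in a voiceless consonant (*ih*, *rodsop*); -o when the stem ends in a voiced consonant (*fiw*, *jid*).
*kajrokoh* — final consonant /h/ (voiceless) → -uwu → *kajrokohuwu*.
The final consonant of *lisud* is /d/, which is voiced, so the suffix is -o, giving *lisudo*.

kajrokohuwu, lisudo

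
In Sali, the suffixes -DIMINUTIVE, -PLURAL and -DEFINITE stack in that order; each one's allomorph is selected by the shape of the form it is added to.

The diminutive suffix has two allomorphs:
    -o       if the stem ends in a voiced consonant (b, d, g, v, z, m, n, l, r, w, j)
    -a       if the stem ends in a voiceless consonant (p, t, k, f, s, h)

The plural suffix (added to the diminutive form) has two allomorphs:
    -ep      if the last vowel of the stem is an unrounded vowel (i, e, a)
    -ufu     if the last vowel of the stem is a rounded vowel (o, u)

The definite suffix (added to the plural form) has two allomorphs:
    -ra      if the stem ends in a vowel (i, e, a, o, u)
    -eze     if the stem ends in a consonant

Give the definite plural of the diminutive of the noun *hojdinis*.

hojdinisaepeze

The final consonant of *hojdinis* is /s/, which is voiceless, so the diminutive suffix is -a, giving *hojdinisa*.
The diminutive form *hojdinisa*: last vowel = /a/, an unrounded vowel → -ep → *hojdinisaep*.
The plural form *hojdinisaep*: final sound = /p/, a consonant → -eze → *hojdinisaepeze*.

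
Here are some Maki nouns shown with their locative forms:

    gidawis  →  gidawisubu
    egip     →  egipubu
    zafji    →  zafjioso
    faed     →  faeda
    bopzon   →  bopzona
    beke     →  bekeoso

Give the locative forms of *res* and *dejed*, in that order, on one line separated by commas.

resubu, dejeda

The pattern is voicing of the final sound: -ubu when the stem ends in a voiceless consonant (*gidawis*, *egip*); -a when the stem ends in a voiced consonant (*faed*, *bopzon*); -oso when the stem ends in a vowel (*zafji*, *beke*).
The final sound of *res* is /s/, which is a voiceless consonant, so the suffix is -ubu, giving *resubu*.
*dejed* — final sound /d/ (a voiced consonant) → -a → *dejeda*.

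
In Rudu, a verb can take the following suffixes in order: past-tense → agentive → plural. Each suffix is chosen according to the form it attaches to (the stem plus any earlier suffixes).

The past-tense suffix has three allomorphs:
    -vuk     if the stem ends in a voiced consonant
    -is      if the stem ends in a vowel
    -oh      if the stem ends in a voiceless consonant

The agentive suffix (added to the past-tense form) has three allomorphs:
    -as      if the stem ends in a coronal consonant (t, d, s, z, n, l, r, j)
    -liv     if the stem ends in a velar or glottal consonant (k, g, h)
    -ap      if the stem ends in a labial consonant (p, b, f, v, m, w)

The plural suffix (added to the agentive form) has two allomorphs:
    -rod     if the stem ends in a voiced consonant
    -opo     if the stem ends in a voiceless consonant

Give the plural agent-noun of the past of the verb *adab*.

adabvuklivrod

Since the final sound of *adab* is /b/ (a voiced consonant), it takes -vuk, giving *adabvuk*.
The past-tense form *adabvuk*: final consonant = /k/, velar/glottal → -liv → *adabvukliv*.
The final consonant of the agentive form *adabvukliv* is /v/, which is voiced, so the plural suffix is -rod, giving *adabvuklivrod*.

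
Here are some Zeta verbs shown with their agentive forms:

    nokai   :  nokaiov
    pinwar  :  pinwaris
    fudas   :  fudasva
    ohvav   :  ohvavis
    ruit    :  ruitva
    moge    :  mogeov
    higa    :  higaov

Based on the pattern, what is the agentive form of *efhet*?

efhetva

The suffix is conditioned by the final sound: -va when the stem ends in a voiceless consonant (*fudas*, *ruit*); -is when the stem ends in a voiced consonant (*pinwar*, *ohvav*); -ov when the stem ends in a vowel (*nokai*, *moge*, *higa*).
The final sound of *efhet* is /t/, which is a voiceless consonant, so the suffix is -va, giving *efhetva*.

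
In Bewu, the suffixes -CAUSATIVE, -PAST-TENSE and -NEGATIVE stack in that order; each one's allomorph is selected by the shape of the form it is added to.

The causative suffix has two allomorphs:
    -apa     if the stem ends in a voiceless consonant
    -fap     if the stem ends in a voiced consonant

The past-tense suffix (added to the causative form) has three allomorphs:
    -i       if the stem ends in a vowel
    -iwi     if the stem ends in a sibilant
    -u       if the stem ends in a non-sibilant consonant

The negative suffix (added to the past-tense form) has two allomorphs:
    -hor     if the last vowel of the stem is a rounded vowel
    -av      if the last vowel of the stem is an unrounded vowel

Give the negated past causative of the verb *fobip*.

fobipapaiav

*fobip*: final consonant = /p/, voiceless → -apa → *fobipapa*.
Since the final sound of the causative form *fobipapa* is /a/ (a vowel), it takes -i, giving *fobipapai*.
Since the last vowel of the past-tense form *fobipapai* is /i/ (an unrounded vowel), it takes -av, giving *fobipapaiav*.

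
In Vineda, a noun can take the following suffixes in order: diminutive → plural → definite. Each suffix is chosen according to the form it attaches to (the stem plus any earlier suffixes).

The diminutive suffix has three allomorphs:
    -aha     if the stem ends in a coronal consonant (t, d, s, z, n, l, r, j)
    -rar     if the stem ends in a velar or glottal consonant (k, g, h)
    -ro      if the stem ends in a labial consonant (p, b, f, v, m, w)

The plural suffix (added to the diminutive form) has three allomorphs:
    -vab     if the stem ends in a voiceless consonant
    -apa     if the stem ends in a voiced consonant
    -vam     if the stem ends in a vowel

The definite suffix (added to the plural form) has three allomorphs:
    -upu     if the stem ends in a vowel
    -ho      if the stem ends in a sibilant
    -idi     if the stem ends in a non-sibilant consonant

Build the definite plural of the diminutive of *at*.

atahavamidi

*at* — final consonant /t/ (coronal) → -aha → *ataha*.
The diminutive form *ataha*: final sound = /a/, a vowel → -vam → *atahavam*.
The plural form *atahavam* — final sound /m/ (a non-sibilant consonant) → -idi → *atahavamidi*.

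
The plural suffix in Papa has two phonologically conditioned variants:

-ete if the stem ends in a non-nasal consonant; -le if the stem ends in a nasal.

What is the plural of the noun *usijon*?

usijonle

*usijon*: final consonant = /n/, a nasal → -le → *usijonle*.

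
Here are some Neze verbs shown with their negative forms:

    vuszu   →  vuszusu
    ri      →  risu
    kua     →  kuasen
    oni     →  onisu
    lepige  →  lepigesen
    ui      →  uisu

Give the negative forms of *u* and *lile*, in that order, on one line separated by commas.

usu, lilesen

The alternation tracks the last vowel of the stem — -su when the last vowel of the stem is a high vowel (*vuszu*, *ri*, *oni*, *ui*); -sen when the last vowel of the stem is a non-high vowel (*kua*, *lepige*).
Since the last vowel of *u* is /u/ (a high vowel), it takes -su, giving *usu*.
The last vowel of *lile* is /e/, which is a non-high vowel, so the suffix is -sen, giving *lilesen*.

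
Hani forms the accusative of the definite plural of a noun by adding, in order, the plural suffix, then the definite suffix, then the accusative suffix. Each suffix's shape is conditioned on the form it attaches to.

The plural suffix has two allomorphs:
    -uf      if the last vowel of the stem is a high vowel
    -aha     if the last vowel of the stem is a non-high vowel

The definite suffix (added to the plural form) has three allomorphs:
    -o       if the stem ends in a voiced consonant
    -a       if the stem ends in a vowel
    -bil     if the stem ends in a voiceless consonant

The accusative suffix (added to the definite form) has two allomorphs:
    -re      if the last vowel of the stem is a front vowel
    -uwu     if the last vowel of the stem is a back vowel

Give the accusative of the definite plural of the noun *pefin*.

Since the last vowel of *pefin* is /i/ (a high vowel), it takes -uf, giving *pefinuf*.
The plural form *pefinuf*: final sound = /f/, a voiceless consonant → -bil → *pefinufbil*.
The definite form *pefinufbil*: last vowel = /i/, a front vowel → -re → *pefinufbilre*.

pefinufbilre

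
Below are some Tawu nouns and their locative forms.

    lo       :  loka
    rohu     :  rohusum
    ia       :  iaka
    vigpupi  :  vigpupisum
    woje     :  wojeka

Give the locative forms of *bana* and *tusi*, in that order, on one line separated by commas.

The pattern is height harmony: -sum when the last vowel of the stem is a high vowel (*rohu*, *vigpupi*); -ka when the last vowel of the stem is a non-high vowel (*lo*, *ia*, *woje*).
Since the last vowel of *bana* is /a/ (a non-high vowel), it takes -ka, giving *banaka*.
Since the last vowel of *tusi* is /i/ (a high vowel), it takes -sum, giving *tusisum*.

banaka, tusisum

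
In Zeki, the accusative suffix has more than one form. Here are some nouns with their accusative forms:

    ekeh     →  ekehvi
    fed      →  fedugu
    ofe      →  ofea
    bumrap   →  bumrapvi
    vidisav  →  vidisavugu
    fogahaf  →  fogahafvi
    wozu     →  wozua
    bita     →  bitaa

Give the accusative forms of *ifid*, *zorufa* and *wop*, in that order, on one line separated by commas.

ifidugu, zorufaa, wopvi

The pattern is voicing of the final sound: -vi when the stem ends in a voiceless consonant (*ekeh*, *bumrap*, *fogahaf*); -ugu when the stem ends in a voiced consonant (*fed*, *vidisav*); -a when the stem ends in a vowel (*ofe*, *wozu*, *bita*).
The final sound of *ifid* is /d/, which is a voiced consonant, so the suffix is -ugu, giving *ifidugu*.
*zorufa* — final sound /a/ (a vowel) → -a → *zorufaa*.
Since the final sound of *wop* is /p/ (a voiceless consonant), it takes -vi, giving *wopvi*.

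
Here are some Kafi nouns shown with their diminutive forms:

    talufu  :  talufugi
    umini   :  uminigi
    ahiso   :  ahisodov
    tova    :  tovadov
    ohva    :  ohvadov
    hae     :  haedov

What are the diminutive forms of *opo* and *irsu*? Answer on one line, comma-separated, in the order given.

The alternation tracks the last vowel of the stem — -gi when the last vowel of the stem is a high vowel (*talufu*, *umini*); -dov when the last vowel of the stem is a non-high vowel (*ahiso*, *tova*, *ohva*, *hae*).
*opo*: last vowel = /o/, a non-high vowel → -dov → *opodov*.
The last vowel of *irsu* is /u/, which is a high vowel, so the suffix is -gi, giving *irsugi*.

opodov, irsugi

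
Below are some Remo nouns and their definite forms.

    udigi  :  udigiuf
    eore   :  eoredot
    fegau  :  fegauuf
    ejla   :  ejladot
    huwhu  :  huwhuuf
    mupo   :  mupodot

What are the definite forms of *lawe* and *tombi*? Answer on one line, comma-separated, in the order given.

lawedot, tombiuf

The pattern is height harmony: -uf when the last vowel of the stem is a high vowel (*udigi*, *fegau*, *huwhu*); -dot when the last vowel of the stem is a non-high vowel (*eore*, *ejla*, *mupo*).
The last vowel of *lawe* is /e/, which is a non-high vowel, so the suffix is -dot, giving *lawedot*.
*tombi*: last vowel = /i/, a high vowel → -uf → *tombiuf*.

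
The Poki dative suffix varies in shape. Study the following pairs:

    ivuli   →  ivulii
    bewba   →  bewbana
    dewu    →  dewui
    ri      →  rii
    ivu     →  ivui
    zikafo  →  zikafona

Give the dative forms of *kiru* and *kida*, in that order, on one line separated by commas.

kirui, kidana

The pattern is height harmony: -i when the last vowel of the stem is a high vowel (*ivuli*, *dewu*, *ri*, *ivu*); -na when the last vowel of the stem is a non-high vowel (*bewba*, *zikafo*).
Since the last vowel of *kiru* is /u/ (a high vowel), it takes -i, giving *kirui*.
*kida* — last vowel /a/ (a non-high vowel) → -na → *kidana*.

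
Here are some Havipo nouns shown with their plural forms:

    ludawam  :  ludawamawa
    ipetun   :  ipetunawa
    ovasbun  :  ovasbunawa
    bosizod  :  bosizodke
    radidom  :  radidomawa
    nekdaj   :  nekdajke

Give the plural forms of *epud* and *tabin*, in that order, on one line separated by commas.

epudke, tabinawa

The alternation tracks the final consonant of the stem — -awa when the stem ends in a nasal (*ludawam*, *ipetun*, *ovasbun*, *radidom*); -ke when the stem ends in a non-nasal consonant (*bosizod*, *nekdaj*).
*epud*: final consonant = /d/, non-nasal → -ke → *epudke*.
*tabin*: final consonant = /n/, a nasal → -awa → *tabinawa*.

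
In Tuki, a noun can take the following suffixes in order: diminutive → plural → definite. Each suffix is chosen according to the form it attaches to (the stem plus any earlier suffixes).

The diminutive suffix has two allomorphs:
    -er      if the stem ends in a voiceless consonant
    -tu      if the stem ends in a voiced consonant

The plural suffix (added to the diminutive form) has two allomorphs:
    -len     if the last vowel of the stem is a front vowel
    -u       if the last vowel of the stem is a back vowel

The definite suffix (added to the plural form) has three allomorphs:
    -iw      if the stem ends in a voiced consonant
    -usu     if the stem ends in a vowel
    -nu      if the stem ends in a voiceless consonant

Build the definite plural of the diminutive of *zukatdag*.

*zukatdag* — final consonant /g/ (voiced) → -tu → *zukatdagtu*.
Since the last vowel of the diminutive form *zukatdagtu* is /u/ (a back vowel), it takes -u, giving *zukatdagtuu*.
The final sound of the plural form *zukatdagtuu* is /u/, which is a vowel, so the definite suffix is -usu, giving *zukatdagtuuusu*.

zukatdagtuuusu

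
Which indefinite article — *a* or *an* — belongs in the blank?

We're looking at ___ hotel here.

a

The indefinite article is chosen by the initial *sound* of the following word, not its spelling.
*hotel* begins with the sound /h/ (h is pronounced) — a consonant sound.
So the article is *a*: We're looking at a hotel here.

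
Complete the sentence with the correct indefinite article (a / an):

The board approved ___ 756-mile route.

The indefinite article is chosen by the initial *sound* of the following word, not its spelling.
The number *756* is spoken "seven hundred …", beginning with /ˈsɛvən/ — a consonant sound.
So the article is *a*: The board approved a 756-mile route.

a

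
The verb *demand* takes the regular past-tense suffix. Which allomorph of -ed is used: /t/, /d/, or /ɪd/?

The stem *demand* ends in /t/ or /d/.
The -ed suffix is realized as /ɪd/ after /t, d/; as /t/ after other voiceless consonants; and as /d/ after other voiced sounds.
So -ed on *demand* is pronounced /ɪd/.

/ɪd/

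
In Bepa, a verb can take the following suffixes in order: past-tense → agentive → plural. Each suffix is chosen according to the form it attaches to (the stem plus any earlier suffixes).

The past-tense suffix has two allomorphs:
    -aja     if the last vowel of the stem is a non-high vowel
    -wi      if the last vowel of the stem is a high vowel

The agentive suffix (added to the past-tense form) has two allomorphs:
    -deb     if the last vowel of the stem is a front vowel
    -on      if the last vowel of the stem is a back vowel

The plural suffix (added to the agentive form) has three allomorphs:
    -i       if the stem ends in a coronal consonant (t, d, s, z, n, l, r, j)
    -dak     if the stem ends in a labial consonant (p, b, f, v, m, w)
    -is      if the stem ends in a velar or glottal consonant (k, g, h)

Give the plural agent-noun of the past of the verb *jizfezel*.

jizfezelajaoni

The last vowel of *jizfezel* is /e/, which is a non-high vowel, so the past-tense suffix is -aja, giving *jizfezelaja*.
The past-tense form *jizfezelaja*: last vowel = /a/, a back vowel → -on → *jizfezelajaon*.
The final consonant of the agentive form *jizfezelajaon* is /n/, which is coronal, so the plural suffix is -i, giving *jizfezelajaoni*.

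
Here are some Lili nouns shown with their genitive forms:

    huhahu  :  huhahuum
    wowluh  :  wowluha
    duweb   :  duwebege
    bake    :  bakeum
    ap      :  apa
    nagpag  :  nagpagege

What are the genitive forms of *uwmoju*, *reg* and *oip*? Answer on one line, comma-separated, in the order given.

uwmojuum, regege, oipa

The suffix is conditioned by the final sound: -a when the stem ends in a voiceless consonant (*wowluh*, *ap*); -ege when the stem ends in a voiced consonant (*duweb*, *nagpag*); -um when the stem ends in a vowel (*huhahu*, *bake*).
*uwmoju* — final sound /u/ (a vowel) → -um → *uwmojuum*.
*reg*: final sound = /g/, a voiced consonant → -ege → *regege*.
*oip*: final sound = /p/, a voiceless consonant → -a → *oipa*.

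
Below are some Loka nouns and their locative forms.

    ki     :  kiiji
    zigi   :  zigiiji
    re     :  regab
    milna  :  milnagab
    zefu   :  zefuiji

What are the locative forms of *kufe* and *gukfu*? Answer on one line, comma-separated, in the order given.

Looking at the last vowel of each stem: -iji when the last vowel of the stem is a high vowel (*ki*, *zigi*, *zefu*); -gab when the last vowel of the stem is a non-high vowel (*re*, *milna*).
Since the last vowel of *kufe* is /e/ (a non-high vowel), it takes -gab, giving *kufegab*.
Since the last vowel of *gukfu* is /u/ (a high vowel), it takes -iji, giving *gukfuiji*.

kufegab, gukfuiji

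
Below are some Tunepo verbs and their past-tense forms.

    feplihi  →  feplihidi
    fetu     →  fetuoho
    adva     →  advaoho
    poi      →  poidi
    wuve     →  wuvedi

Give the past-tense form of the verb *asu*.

asuoho

The suffix is conditioned by the last vowel: -di when the last vowel of the stem is a front vowel (*feplihi*, *poi*, *wuve*); -oho when the last vowel of the stem is a back vowel (*fetu*, *adva*).
*asu* — last vowel /u/ (a back vowel) → -oho → *asuoho*.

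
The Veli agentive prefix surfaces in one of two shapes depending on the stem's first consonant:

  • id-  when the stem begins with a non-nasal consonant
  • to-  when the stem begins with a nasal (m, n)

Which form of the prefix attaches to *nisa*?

to-

*nisa*: first consonant = /n/, a nasal → to-.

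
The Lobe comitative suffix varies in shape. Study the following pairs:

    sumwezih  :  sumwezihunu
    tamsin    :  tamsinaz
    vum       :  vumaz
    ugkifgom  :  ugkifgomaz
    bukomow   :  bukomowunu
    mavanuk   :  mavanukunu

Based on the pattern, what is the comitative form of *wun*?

wunaz

The alternation tracks the final consonant of the stem — -az when the stem ends in a nasal (*tamsin*, *vum*, *ugkifgom*); -unu when the stem ends in a non-nasal consonant (*sumwezih*, *bukomow*, *mavanuk*).
The final consonant of *wun* is /n/, which is a nasal, so the suffix is -az, giving *wunaz*.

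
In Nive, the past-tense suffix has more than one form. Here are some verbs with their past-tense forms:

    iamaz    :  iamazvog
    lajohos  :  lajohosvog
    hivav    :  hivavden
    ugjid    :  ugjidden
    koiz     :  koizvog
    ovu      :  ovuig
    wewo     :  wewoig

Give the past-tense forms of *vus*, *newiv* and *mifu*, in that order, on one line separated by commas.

vusvog, newivden, mifuig

Looking at the final sound of each stem: -vog when the stem ends in a sibilant (*iamaz*, *lajohos*, *koiz*); -den when the stem ends in a non-sibilant consonant (*hivav*, *ugjid*); -ig when the stem ends in a vowel (*ovu*, *wewo*).
Since the final sound of *vus* is /s/ (a sibilant), it takes -vog, giving *vusvog*.
Since the final sound of *newiv* is /v/ (a non-sibilant consonant), it takes -den, giving *newivden*.
*mifu*: final sound = /u/, a vowel → -ig → *mifuig*.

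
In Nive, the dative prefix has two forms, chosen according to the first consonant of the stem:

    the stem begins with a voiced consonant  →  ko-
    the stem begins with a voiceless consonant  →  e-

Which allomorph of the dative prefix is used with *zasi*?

*zasi* — first consonant /z/ (voiced) → ko-.

ko-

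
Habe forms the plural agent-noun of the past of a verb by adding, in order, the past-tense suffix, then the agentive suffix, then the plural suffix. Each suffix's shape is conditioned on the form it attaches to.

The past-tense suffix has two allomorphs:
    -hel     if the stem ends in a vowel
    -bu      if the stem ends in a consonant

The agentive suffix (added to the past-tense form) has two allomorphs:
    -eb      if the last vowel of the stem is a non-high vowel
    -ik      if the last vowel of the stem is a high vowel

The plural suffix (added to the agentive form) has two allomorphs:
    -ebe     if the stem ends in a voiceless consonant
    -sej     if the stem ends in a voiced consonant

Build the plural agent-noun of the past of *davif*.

davifbuikebe

*davif*: final sound = /f/, a consonant → -bu → *davifbu*.
Since the last vowel of the past-tense form *davifbu* is /u/ (a high vowel), it takes -ik, giving *davifbuik*.
Since the final consonant of the agentive form *davifbuik* is /k/ (voiceless), it takes -ebe, giving *davifbuikebe*.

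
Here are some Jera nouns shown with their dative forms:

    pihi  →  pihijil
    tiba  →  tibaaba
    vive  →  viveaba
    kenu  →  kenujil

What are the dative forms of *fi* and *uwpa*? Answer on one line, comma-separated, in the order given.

The suffix is conditioned by the last vowel: -jil when the last vowel of the stem is a high vowel (*pihi*, *kenu*); -aba when the last vowel of the stem is a non-high vowel (*tiba*, *vive*).
Since the last vowel of *fi* is /i/ (a high vowel), it takes -jil, giving *fijil*.
Since the last vowel of *uwpa* is /a/ (a non-high vowel), it takes -aba, giving *uwpaaba*.

fijil, uwpaaba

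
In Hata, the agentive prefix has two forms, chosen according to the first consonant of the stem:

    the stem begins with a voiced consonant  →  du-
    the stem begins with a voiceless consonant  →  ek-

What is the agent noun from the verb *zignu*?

*zignu* — first consonant /z/ (voiced) → du- → *duzignu*.

duzignu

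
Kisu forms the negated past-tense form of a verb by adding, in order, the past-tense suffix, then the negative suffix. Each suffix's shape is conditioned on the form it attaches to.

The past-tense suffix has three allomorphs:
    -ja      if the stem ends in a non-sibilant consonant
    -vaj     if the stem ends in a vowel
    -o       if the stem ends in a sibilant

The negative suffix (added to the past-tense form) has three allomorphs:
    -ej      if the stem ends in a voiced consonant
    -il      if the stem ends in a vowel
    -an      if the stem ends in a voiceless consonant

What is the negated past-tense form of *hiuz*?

hiuzoil

Since the final sound of *hiuz* is /z/ (a sibilant), it takes -o, giving *hiuzo*.
The final sound of the past-tense form *hiuzo* is /o/, which is a vowel, so the negative suffix is -il, giving *hiuzoil*.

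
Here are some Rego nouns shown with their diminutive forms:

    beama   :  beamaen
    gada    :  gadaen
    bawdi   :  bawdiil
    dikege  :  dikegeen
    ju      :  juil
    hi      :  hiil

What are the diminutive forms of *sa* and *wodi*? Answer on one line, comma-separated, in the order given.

The alternation tracks the last vowel of the stem — -il when the last vowel of the stem is a high vowel (*bawdi*, *ju*, *hi*); -en when the last vowel of the stem is a non-high vowel (*beama*, *gada*, *dikege*).
The last vowel of *sa* is /a/, which is a non-high vowel, so the suffix is -en, giving *saen*.
*wodi*: last vowel = /i/, a high vowel → -il → *wodiil*.

saen, wodiil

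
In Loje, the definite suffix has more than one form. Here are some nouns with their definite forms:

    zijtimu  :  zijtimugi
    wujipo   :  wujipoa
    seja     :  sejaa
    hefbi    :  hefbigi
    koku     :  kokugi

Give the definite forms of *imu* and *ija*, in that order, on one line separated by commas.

The alternation tracks the last vowel of the stem — -gi when the last vowel of the stem is a high vowel (*zijtimu*, *hefbi*, *koku*); -a when the last vowel of the stem is a non-high vowel (*wujipo*, *seja*).
Since the last vowel of *imu* is /u/ (a high vowel), it takes -gi, giving *imugi*.
*ija*: last vowel = /a/, a non-high vowel → -a → *ijaa*.

imugi, ijaa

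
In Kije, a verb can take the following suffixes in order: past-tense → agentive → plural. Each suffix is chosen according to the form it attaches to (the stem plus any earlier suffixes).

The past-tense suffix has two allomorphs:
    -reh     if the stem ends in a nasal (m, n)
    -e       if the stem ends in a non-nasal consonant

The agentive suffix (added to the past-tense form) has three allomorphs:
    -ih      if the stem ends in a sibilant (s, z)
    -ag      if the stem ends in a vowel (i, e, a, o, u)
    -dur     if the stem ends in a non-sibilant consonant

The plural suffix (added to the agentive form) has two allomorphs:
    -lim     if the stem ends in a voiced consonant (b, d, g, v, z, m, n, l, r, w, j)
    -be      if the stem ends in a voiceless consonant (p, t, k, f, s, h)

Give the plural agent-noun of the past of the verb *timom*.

Since the final consonant of *timom* is /m/ (a nasal), it takes -reh, giving *timomreh*.
The past-tense form *timomreh* — final sound /h/ (a non-sibilant consonant) → -dur → *timomrehdur*.
Since the final consonant of the agentive form *timomrehdur* is /r/ (voiced), it takes -lim, giving *timomrehdurlim*.

timomrehdurlim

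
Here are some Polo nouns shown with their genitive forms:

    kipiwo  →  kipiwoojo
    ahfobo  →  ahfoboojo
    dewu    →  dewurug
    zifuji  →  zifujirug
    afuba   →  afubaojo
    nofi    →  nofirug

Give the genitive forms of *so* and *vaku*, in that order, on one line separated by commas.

Looking at the last vowel of each stem: -rug when the last vowel of the stem is a high vowel (*dewu*, *zifuji*, *nofi*); -ojo when the last vowel of the stem is a non-high vowel (*kipiwo*, *ahfobo*, *afuba*).
Since the last vowel of *so* is /o/ (a non-high vowel), it takes -ojo, giving *soojo*.
*vaku* — last vowel /u/ (a high vowel) → -rug → *vakurug*.

soojo, vakurug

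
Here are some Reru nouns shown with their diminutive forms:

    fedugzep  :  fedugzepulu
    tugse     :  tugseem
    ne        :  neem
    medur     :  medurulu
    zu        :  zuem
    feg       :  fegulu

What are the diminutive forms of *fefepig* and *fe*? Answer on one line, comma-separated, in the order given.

fefepigulu, feem

The pattern is consonant vs. vowel: -ulu when the stem ends in a consonant (*fedugzep*, *medur*, *feg*); -em when the stem ends in a vowel (*tugse*, *ne*, *zu*).
*fefepig*: final sound = /g/, a consonant → -ulu → *fefepigulu*.
Since the final sound of *fe* is /e/ (a vowel), it takes -em, giving *feem*.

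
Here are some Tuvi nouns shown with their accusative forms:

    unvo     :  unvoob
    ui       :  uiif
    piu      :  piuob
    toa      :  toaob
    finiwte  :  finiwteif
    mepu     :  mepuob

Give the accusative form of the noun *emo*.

emoob

The suffix is conditioned by the last vowel: -if when the last vowel of the stem is a front vowel (*ui*, *finiwte*); -ob when the last vowel of the stem is a back vowel (*unvo*, *piu*, *toa*, *mepu*).
*emo*: last vowel = /o/, a back vowel → -ob → *emoob*.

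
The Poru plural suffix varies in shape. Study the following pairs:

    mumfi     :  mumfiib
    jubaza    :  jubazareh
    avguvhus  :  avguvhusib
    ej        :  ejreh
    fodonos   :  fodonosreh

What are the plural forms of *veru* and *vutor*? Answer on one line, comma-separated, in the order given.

The alternation tracks the last vowel of the stem — -ib when the last vowel of the stem is a high vowel (*mumfi*, *avguvhus*); -reh when the last vowel of the stem is a non-high vowel (*jubaza*, *ej*, *fodonos*).
*veru*: last vowel = /u/, a high vowel → -ib → *veruib*.
Since the last vowel of *vutor* is /o/ (a non-high vowel), it takes -reh, giving *vutorreh*.

veruib, vutorreh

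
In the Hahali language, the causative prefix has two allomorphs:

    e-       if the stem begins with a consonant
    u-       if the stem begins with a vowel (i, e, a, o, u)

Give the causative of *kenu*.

Since the first sound of *kenu* is /k/ (a consonant), it takes e-, giving *ekenu*.

ekenu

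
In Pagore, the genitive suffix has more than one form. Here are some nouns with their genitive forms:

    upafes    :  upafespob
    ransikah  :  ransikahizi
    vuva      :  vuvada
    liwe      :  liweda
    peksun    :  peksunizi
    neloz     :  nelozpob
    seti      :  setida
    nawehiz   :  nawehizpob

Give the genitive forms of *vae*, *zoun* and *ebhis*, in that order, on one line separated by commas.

vaeda, zounizi, ebhispob

The alternation tracks the final sound of the stem — -pob when the stem ends in a sibilant (*upafes*, *neloz*, *nawehiz*); -izi when the stem ends in a non-sibilant consonant (*ransikah*, *peksun*); -da when the stem ends in a vowel (*vuva*, *liwe*, *seti*).
The final sound of *vae* is /e/, which is a vowel, so the suffix is -da, giving *vaeda*.
The final sound of *zoun* is /n/, which is a non-sibilant consonant, so the suffix is -izi, giving *zounizi*.
*ebhis*: final sound = /s/, a sibilant → -pob → *ebhispob*.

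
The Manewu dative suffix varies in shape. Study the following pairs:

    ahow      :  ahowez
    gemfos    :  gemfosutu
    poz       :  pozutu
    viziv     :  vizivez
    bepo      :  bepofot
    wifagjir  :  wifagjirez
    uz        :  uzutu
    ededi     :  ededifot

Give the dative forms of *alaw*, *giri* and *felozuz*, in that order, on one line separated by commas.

The alternation tracks the final sound of the stem — -utu when the stem ends in a sibilant (*gemfos*, *poz*, *uz*); -ez when the stem ends in a non-sibilant consonant (*ahow*, *viziv*, *wifagjir*); -fot when the stem ends in a vowel (*bepo*, *ededi*).
*alaw* — final sound /w/ (a non-sibilant consonant) → -ez → *alawez*.
The final sound of *giri* is /i/, which is a vowel, so the suffix is -fot, giving *girifot*.
*felozuz* — final sound /z/ (a sibilant) → -utu → *felozuzutu*.

alawez, girifot, felozuzutu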